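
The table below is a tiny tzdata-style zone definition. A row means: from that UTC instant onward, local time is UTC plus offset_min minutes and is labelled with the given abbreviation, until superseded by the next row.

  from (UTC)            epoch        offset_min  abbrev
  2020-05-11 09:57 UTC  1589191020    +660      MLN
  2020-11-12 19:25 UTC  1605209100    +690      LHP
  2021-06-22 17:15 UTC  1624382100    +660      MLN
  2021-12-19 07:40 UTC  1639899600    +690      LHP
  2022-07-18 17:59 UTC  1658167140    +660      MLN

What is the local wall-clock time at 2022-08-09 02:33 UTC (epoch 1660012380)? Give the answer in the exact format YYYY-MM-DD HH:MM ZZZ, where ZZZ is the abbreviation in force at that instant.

Query: 2022-08-09 02:33 UTC
Rule 5/5 (MLN, +11:00): 2022-07-18 17:59 UTC ≤ query < +∞
2·60 + 33 + 660 = 813 min
813 = 0·1440 + 813; 813 = 13·60 + 33 → 13:33, same day
→ 2022-08-09 13:33 MLN

2022-08-09 13:33 MLN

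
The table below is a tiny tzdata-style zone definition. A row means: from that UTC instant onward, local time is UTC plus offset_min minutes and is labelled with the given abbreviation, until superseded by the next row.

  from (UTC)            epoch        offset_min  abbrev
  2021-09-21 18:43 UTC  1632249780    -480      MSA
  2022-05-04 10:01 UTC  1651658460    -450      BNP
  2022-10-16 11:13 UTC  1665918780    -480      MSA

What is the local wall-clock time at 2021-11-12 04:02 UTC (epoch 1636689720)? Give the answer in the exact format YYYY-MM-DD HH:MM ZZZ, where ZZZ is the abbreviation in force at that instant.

Query: 2021-11-12 04:02 UTC
Rule 1/3 (MSA, -08:00): 2021-09-21 18:43 UTC ≤ query < 2022-05-04 10:01 UTC
4·60 + 2 - 480 = -238 min
-238 = -1·1440 + 1202; 1202 = 20·60 + 2 → 20:02, 2021-11-12 - 1 day = 2021-11-11
→ 2021-11-11 20:02 MSA

2021-11-11 20:02 MSA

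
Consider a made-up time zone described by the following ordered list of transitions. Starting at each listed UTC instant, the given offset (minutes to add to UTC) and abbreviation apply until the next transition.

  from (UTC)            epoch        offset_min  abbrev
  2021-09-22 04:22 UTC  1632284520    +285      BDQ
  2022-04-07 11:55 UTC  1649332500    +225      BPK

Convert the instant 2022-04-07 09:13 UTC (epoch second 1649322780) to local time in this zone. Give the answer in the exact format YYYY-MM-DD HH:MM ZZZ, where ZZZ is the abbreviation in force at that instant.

2022-04-07 13:58 BDQ

Query: 2022-04-07 09:13 UTC
Rule 1/2 (BDQ, +04:45): 2021-09-22 04:22 UTC ≤ query < 2022-04-07 11:55 UTC
9·60 + 13 + 285 = 838 min
838 = 0·1440 + 838; 838 = 13·60 + 58 → 13:58, same day
→ 2022-04-07 13:58 BDQ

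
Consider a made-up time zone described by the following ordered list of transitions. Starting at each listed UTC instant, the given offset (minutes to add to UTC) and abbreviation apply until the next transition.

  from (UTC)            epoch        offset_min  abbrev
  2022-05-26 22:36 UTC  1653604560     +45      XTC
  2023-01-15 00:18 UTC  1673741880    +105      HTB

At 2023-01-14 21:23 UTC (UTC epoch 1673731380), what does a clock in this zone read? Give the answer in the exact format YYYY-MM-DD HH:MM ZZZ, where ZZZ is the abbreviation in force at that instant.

2023-01-14 22:08 XTC

Query: 2023-01-14 21:23 UTC
Rule 1/2 (XTC, +00:45): 2022-05-26 22:36 UTC ≤ query < 2023-01-15 00:18 UTC
21·60 + 23 + 45 = 1328 min
1328 = 0·1440 + 1328; 1328 = 22·60 + 8 → 22:08, same day
→ 2023-01-14 22:08 XTC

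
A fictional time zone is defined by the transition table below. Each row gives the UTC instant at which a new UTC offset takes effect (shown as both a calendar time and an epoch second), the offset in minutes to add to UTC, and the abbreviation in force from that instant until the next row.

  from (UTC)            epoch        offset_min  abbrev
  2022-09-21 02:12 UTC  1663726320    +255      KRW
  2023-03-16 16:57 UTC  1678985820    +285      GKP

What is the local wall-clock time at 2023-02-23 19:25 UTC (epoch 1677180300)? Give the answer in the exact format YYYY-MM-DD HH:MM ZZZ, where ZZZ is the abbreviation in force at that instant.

Query: 2023-02-23 19:25 UTC
Rule 1/2 (KRW, +04:15): 2022-09-21 02:12 UTC ≤ query < 2023-03-16 16:57 UTC
19·60 + 25 + 255 = 1420 min
1420 = 0·1440 + 1420; 1420 = 23·60 + 40 → 23:40, same day
→ 2023-02-23 23:40 KRW

2023-02-23 23:40 KRW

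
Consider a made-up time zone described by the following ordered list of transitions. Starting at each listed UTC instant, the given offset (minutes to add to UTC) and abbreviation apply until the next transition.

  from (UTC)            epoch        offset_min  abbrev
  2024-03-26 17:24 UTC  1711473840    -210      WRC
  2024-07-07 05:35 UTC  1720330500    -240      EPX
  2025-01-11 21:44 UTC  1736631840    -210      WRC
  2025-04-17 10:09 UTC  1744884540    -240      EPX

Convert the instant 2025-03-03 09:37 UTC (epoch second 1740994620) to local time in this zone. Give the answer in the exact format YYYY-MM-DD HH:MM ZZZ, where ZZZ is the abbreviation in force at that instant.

2025-03-03 06:07 WRC

Query: 2025-03-03 09:37 UTC
Rule 3/4 (WRC, -03:30): 2025-01-11 21:44 UTC ≤ query < 2025-04-17 10:09 UTC
9·60 + 37 - 210 = 367 min
367 = 0·1440 + 367; 367 = 6·60 + 7 → 06:07, same day
→ 2025-03-03 06:07 WRC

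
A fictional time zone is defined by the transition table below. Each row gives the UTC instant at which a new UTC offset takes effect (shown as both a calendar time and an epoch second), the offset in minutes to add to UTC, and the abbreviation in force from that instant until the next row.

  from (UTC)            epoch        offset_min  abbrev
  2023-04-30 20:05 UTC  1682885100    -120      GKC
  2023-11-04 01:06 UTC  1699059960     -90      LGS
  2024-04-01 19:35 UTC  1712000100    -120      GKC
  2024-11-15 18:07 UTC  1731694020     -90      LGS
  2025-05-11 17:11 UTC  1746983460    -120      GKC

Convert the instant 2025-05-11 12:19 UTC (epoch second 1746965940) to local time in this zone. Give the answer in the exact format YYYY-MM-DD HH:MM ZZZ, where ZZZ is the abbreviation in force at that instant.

2025-05-11 10:49 LGS

Query: 2025-05-11 12:19 UTC
Rule 4/5 (LGS, -01:30): 2024-11-15 18:07 UTC ≤ query < 2025-05-11 17:11 UTC
12·60 + 19 - 90 = 649 min
649 = 0·1440 + 649; 649 = 10·60 + 49 → 10:49, same day
→ 2025-05-11 10:49 LGS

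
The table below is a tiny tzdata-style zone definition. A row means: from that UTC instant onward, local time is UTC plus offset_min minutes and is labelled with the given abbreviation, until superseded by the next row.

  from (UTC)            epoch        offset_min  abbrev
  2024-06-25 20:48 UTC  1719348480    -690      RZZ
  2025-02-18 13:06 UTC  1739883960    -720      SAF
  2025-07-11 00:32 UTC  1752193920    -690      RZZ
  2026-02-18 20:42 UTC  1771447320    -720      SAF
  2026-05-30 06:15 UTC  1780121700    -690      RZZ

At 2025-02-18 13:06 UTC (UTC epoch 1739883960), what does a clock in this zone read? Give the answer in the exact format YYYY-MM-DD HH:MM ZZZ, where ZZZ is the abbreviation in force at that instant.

2025-02-18 01:06 SAF

Query: 2025-02-18 13:06 UTC
Rule 2/5 (SAF, -12:00): 2025-02-18 13:06 UTC ≤ query < 2025-07-11 00:32 UTC
13·60 + 6 - 720 = 66 min
66 = 0·1440 + 66; 66 = 1·60 + 6 → 01:06, same day
→ 2025-02-18 01:06 SAF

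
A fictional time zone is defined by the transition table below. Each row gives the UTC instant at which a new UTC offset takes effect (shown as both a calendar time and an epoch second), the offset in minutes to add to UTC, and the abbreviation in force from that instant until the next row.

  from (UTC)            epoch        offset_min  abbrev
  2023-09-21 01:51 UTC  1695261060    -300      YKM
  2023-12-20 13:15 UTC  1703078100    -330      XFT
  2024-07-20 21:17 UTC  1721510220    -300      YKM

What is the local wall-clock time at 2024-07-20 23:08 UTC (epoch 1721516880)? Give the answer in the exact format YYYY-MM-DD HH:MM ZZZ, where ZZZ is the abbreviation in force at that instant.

2024-07-20 18:08 YKM

Query: 2024-07-20 23:08 UTC
Rule 3/3 (YKM, -05:00): 2024-07-20 21:17 UTC ≤ query < +∞
23·60 + 8 - 300 = 1088 min
1088 = 0·1440 + 1088; 1088 = 18·60 + 8 → 18:08, same day
→ 2024-07-20 18:08 YKM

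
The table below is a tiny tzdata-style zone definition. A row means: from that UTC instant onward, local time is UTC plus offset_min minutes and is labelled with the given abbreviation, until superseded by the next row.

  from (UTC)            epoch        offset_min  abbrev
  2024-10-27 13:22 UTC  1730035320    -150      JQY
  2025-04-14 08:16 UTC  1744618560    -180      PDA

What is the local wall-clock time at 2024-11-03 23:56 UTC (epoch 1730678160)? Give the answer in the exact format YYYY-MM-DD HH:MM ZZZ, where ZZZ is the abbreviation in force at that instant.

Query: 2024-11-03 23:56 UTC
Rule 1/2 (JQY, -02:30): 2024-10-27 13:22 UTC ≤ query < 2025-04-14 08:16 UTC
23·60 + 56 - 150 = 1286 min
1286 = 0·1440 + 1286; 1286 = 21·60 + 26 → 21:26, same day
→ 2024-11-03 21:26 JQY

2024-11-03 21:26 JQY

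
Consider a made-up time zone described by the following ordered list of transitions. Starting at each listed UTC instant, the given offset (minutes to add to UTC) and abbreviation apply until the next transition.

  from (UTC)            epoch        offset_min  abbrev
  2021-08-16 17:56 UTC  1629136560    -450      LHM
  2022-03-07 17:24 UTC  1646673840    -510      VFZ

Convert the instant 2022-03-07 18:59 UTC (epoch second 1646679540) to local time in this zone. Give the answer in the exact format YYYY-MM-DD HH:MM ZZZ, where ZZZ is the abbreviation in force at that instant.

2022-03-07 10:29 VFZ

Query: 2022-03-07 18:59 UTC
Rule 2/2 (VFZ, -08:30): 2022-03-07 17:24 UTC ≤ query < +∞
18·60 + 59 - 510 = 629 min
629 = 0·1440 + 629; 629 = 10·60 + 29 → 10:29, same day
→ 2022-03-07 10:29 VFZ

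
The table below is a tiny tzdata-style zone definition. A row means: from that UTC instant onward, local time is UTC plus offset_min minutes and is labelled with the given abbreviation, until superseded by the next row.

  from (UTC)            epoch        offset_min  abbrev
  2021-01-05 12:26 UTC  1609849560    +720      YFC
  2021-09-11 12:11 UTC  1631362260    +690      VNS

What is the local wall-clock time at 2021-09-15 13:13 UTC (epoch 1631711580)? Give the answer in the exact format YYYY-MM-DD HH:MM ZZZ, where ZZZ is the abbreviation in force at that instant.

2021-09-16 00:43 VNS

Query: 2021-09-15 13:13 UTC
Rule 2/2 (VNS, +11:30): 2021-09-11 12:11 UTC ≤ query < +∞
13·60 + 13 + 690 = 1483 min
1483 = 1·1440 + 43; 43 = 0·60 + 43 → 00:43, 2021-09-15 + 1 day = 2021-09-16
→ 2021-09-16 00:43 VNS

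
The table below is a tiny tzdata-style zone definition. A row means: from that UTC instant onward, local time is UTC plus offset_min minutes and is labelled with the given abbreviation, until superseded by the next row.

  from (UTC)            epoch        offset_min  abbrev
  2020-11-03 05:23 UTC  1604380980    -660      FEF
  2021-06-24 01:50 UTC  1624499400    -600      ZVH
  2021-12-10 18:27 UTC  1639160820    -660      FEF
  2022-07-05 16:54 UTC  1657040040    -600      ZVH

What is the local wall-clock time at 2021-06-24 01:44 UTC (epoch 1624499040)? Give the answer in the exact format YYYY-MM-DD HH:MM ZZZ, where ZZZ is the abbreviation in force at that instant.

Query: 2021-06-24 01:44 UTC
Rule 1/4 (FEF, -11:00): 2020-11-03 05:23 UTC ≤ query < 2021-06-24 01:50 UTC
1·60 + 44 - 660 = -556 min
-556 = -1·1440 + 884; 884 = 14·60 + 44 → 14:44, 2021-06-24 - 1 day = 2021-06-23
→ 2021-06-23 14:44 FEF

2021-06-23 14:44 FEF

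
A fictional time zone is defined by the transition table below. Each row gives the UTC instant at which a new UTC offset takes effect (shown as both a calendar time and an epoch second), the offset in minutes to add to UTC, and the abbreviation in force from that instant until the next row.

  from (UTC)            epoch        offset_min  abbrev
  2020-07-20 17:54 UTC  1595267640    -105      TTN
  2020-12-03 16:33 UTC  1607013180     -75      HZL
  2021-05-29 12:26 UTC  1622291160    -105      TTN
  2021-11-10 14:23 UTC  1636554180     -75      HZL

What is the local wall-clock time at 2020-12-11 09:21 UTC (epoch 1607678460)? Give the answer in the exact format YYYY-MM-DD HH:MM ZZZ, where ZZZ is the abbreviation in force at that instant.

Query: 2020-12-11 09:21 UTC
Rule 2/4 (HZL, -01:15): 2020-12-03 16:33 UTC ≤ query < 2021-05-29 12:26 UTC
9·60 + 21 - 75 = 486 min
486 = 0·1440 + 486; 486 = 8·60 + 6 → 08:06, same day
→ 2020-12-11 08:06 HZL

2020-12-11 08:06 HZL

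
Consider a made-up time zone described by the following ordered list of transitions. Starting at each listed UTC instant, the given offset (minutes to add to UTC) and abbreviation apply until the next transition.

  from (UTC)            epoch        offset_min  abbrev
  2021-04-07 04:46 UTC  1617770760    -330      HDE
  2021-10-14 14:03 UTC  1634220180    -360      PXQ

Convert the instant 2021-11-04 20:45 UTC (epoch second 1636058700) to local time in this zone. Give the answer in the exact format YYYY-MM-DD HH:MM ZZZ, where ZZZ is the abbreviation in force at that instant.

2021-11-04 14:45 PXQ

Query: 2021-11-04 20:45 UTC
Rule 2/2 (PXQ, -06:00): 2021-10-14 14:03 UTC ≤ query < +∞
20·60 + 45 - 360 = 885 min
885 = 0·1440 + 885; 885 = 14·60 + 45 → 14:45, same day
→ 2021-11-04 14:45 PXQ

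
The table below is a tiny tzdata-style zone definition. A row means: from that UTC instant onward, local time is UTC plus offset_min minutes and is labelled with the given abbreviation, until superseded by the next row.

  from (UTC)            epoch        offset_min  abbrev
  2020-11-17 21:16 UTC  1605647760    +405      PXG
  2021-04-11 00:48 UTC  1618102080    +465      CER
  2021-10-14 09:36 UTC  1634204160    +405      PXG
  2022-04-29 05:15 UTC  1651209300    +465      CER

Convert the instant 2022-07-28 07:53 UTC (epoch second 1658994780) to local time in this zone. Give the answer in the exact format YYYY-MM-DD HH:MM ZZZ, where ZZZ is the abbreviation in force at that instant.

Query: 2022-07-28 07:53 UTC
Rule 4/4 (CER, +07:45): 2022-04-29 05:15 UTC ≤ query < +∞
7·60 + 53 + 465 = 938 min
938 = 0·1440 + 938; 938 = 15·60 + 38 → 15:38, same day
→ 2022-07-28 15:38 CER

2022-07-28 15:38 CER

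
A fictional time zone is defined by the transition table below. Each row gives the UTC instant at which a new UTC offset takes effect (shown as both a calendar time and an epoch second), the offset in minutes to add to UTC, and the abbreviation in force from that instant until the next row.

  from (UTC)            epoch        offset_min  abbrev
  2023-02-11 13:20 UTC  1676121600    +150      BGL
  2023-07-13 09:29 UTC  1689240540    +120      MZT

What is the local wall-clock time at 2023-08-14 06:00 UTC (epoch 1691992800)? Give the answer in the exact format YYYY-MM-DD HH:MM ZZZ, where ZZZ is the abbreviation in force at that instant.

2023-08-14 08:00 MZT

Query: 2023-08-14 06:00 UTC
Rule 2/2 (MZT, +02:00): 2023-07-13 09:29 UTC ≤ query < +∞
6·60 + 0 + 120 = 480 min
480 = 0·1440 + 480; 480 = 8·60 + 0 → 08:00, same day
→ 2023-08-14 08:00 MZT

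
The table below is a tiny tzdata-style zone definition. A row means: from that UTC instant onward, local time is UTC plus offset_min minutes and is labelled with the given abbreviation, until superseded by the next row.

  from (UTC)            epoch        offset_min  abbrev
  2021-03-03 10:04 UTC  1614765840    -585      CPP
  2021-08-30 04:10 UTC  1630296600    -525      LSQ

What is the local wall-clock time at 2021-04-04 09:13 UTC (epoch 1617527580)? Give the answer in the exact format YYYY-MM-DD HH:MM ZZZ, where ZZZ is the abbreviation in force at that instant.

2021-04-03 23:28 CPP

Query: 2021-04-04 09:13 UTC
Rule 1/2 (CPP, -09:45): 2021-03-03 10:04 UTC ≤ query < 2021-08-30 04:10 UTC
9·60 + 13 - 585 = -32 min
-32 = -1·1440 + 1408; 1408 = 23·60 + 28 → 23:28, 2021-04-04 - 1 day = 2021-04-03
→ 2021-04-03 23:28 CPP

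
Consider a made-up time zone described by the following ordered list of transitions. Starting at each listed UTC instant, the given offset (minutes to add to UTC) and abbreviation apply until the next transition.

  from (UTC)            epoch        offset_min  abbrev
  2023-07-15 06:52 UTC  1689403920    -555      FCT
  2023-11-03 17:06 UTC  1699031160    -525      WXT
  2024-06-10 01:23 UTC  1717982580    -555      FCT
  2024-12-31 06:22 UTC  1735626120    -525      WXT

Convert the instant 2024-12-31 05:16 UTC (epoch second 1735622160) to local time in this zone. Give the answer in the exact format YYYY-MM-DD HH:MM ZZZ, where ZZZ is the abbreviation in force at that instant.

Query: 2024-12-31 05:16 UTC
Rule 3/4 (FCT, -09:15): 2024-06-10 01:23 UTC ≤ query < 2024-12-31 06:22 UTC
5·60 + 16 - 555 = -239 min
-239 = -1·1440 + 1201; 1201 = 20·60 + 1 → 20:01, 2024-12-31 - 1 day = 2024-12-30
→ 2024-12-30 20:01 FCT

2024-12-30 20:01 FCT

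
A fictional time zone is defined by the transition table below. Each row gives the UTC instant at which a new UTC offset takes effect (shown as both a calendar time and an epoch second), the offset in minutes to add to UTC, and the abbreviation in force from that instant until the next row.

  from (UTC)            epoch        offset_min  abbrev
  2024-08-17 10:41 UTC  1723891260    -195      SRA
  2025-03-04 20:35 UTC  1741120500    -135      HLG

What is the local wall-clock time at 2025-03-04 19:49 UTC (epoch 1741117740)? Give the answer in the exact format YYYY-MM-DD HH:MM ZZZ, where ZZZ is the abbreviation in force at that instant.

2025-03-04 16:34 SRA

Query: 2025-03-04 19:49 UTC
Rule 1/2 (SRA, -03:15): 2024-08-17 10:41 UTC ≤ query < 2025-03-04 20:35 UTC
19·60 + 49 - 195 = 994 min
994 = 0·1440 + 994; 994 = 16·60 + 34 → 16:34, same day
→ 2025-03-04 16:34 SRA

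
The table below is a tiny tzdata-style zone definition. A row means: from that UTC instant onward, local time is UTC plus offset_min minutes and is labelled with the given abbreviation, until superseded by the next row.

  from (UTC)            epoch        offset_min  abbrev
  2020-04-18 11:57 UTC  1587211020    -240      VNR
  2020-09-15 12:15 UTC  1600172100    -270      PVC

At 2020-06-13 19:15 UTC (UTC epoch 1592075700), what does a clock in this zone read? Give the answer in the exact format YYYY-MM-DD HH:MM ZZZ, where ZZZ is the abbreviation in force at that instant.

Query: 2020-06-13 19:15 UTC
Rule 1/2 (VNR, -04:00): 2020-04-18 11:57 UTC ≤ query < 2020-09-15 12:15 UTC
19·60 + 15 - 240 = 915 min
915 = 0·1440 + 915; 915 = 15·60 + 15 → 15:15, same day
→ 2020-06-13 15:15 VNR

2020-06-13 15:15 VNR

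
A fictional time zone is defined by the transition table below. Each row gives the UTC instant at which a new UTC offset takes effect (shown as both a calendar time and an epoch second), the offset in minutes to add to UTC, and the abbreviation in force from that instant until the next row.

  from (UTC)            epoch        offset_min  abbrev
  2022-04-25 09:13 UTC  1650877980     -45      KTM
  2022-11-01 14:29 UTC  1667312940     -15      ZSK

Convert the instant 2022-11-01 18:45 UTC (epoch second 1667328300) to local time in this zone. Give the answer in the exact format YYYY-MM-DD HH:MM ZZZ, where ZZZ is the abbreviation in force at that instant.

Query: 2022-11-01 18:45 UTC
Rule 2/2 (ZSK, -00:15): 2022-11-01 14:29 UTC ≤ query < +∞
18·60 + 45 - 15 = 1110 min
1110 = 0·1440 + 1110; 1110 = 18·60 + 30 → 18:30, same day
→ 2022-11-01 18:30 ZSK

2022-11-01 18:30 ZSK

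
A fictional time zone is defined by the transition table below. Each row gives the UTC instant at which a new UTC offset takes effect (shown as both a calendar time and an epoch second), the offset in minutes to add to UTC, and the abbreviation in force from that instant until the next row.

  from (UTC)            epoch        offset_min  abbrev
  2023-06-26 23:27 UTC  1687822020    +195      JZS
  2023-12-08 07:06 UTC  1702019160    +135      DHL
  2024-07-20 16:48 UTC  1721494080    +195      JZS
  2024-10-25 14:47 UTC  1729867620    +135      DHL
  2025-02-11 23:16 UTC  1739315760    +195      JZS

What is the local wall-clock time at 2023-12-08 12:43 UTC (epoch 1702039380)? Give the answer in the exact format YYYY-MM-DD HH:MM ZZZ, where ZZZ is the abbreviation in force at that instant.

Query: 2023-12-08 12:43 UTC
Rule 2/5 (DHL, +02:15): 2023-12-08 07:06 UTC ≤ query < 2024-07-20 16:48 UTC
12·60 + 43 + 135 = 898 min
898 = 0·1440 + 898; 898 = 14·60 + 58 → 14:58, same day
→ 2023-12-08 14:58 DHL

2023-12-08 14:58 DHL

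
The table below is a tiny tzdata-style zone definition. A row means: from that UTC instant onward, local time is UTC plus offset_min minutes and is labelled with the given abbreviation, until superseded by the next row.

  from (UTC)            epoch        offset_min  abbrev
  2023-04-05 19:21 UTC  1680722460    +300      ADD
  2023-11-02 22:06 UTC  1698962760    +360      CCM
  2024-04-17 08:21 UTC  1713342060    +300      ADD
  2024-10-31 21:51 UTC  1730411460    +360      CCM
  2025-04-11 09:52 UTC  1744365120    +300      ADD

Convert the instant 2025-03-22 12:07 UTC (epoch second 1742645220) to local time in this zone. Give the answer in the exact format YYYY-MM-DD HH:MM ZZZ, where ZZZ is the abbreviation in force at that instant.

Query: 2025-03-22 12:07 UTC
Rule 4/5 (CCM, +06:00): 2024-10-31 21:51 UTC ≤ query < 2025-04-11 09:52 UTC
12·60 + 7 + 360 = 1087 min
1087 = 0·1440 + 1087; 1087 = 18·60 + 7 → 18:07, same day
→ 2025-03-22 18:07 CCM

2025-03-22 18:07 CCM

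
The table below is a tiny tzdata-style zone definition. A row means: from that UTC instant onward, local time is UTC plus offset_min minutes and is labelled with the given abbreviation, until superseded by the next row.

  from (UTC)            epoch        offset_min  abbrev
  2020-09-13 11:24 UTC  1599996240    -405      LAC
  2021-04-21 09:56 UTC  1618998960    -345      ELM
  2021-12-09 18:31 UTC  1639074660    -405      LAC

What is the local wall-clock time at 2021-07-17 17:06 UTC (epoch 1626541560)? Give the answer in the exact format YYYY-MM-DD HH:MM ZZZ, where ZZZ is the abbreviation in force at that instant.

2021-07-17 11:21 ELM

Query: 2021-07-17 17:06 UTC
Rule 2/3 (ELM, -05:45): 2021-04-21 09:56 UTC ≤ query < 2021-12-09 18:31 UTC
17·60 + 6 - 345 = 681 min
681 = 0·1440 + 681; 681 = 11·60 + 21 → 11:21, same day
→ 2021-07-17 11:21 ELM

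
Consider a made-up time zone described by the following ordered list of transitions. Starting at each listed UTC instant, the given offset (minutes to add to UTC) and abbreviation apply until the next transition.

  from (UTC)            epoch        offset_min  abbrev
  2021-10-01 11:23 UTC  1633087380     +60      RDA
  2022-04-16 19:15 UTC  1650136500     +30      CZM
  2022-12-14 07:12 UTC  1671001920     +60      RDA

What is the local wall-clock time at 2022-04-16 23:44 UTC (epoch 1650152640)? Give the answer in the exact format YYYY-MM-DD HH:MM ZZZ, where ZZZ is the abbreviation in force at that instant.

2022-04-17 00:14 CZM

Query: 2022-04-16 23:44 UTC
Rule 2/3 (CZM, +00:30): 2022-04-16 19:15 UTC ≤ query < 2022-12-14 07:12 UTC
23·60 + 44 + 30 = 1454 min
1454 = 1·1440 + 14; 14 = 0·60 + 14 → 00:14, 2022-04-16 + 1 day = 2022-04-17
→ 2022-04-17 00:14 CZM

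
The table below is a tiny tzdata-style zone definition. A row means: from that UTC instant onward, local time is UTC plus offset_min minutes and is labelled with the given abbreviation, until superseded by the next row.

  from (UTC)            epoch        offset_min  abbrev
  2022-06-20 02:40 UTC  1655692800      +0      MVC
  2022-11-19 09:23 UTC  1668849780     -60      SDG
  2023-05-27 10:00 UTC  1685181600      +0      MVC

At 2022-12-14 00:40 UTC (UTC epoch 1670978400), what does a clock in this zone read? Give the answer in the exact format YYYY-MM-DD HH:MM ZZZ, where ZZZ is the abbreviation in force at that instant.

Query: 2022-12-14 00:40 UTC
Rule 2/3 (SDG, -01:00): 2022-11-19 09:23 UTC ≤ query < 2023-05-27 10:00 UTC
0·60 + 40 - 60 = -20 min
-20 = -1·1440 + 1420; 1420 = 23·60 + 40 → 23:40, 2022-12-14 - 1 day = 2022-12-13
→ 2022-12-13 23:40 SDG

2022-12-13 23:40 SDG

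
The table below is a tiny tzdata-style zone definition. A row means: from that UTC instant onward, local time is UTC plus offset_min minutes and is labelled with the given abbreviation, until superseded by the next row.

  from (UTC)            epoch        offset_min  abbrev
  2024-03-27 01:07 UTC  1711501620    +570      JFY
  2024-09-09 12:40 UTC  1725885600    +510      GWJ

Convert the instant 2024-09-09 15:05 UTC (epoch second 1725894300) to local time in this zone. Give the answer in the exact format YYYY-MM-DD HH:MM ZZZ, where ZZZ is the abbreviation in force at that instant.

Query: 2024-09-09 15:05 UTC
Rule 2/2 (GWJ, +08:30): 2024-09-09 12:40 UTC ≤ query < +∞
15·60 + 5 + 510 = 1415 min
1415 = 0·1440 + 1415; 1415 = 23·60 + 35 → 23:35, same day
→ 2024-09-09 23:35 GWJ

2024-09-09 23:35 GWJ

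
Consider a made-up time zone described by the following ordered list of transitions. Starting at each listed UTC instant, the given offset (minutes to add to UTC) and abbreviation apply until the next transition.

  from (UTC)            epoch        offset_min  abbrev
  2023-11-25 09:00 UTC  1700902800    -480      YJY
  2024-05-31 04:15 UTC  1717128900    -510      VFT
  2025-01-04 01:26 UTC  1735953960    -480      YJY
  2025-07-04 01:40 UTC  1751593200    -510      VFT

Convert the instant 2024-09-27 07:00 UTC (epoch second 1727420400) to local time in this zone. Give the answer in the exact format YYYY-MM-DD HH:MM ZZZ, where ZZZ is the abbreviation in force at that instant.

Query: 2024-09-27 07:00 UTC
Rule 2/4 (VFT, -08:30): 2024-05-31 04:15 UTC ≤ query < 2025-01-04 01:26 UTC
7·60 + 0 - 510 = -90 min
-90 = -1·1440 + 1350; 1350 = 22·60 + 30 → 22:30, 2024-09-27 - 1 day = 2024-09-26
→ 2024-09-26 22:30 VFT

2024-09-26 22:30 VFT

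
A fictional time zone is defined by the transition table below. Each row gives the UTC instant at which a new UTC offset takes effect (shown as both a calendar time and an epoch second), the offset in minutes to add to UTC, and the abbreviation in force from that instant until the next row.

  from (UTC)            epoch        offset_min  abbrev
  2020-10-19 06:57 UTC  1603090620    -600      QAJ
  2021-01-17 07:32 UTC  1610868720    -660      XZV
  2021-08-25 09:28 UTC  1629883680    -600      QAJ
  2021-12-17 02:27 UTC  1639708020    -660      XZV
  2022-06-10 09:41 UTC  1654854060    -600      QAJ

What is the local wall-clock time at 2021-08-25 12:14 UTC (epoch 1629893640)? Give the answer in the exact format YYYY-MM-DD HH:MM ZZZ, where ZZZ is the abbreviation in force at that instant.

2021-08-25 02:14 QAJ

Query: 2021-08-25 12:14 UTC
Rule 3/5 (QAJ, -10:00): 2021-08-25 09:28 UTC ≤ query < 2021-12-17 02:27 UTC
12·60 + 14 - 600 = 134 min
134 = 0·1440 + 134; 134 = 2·60 + 14 → 02:14, same day
→ 2021-08-25 02:14 QAJ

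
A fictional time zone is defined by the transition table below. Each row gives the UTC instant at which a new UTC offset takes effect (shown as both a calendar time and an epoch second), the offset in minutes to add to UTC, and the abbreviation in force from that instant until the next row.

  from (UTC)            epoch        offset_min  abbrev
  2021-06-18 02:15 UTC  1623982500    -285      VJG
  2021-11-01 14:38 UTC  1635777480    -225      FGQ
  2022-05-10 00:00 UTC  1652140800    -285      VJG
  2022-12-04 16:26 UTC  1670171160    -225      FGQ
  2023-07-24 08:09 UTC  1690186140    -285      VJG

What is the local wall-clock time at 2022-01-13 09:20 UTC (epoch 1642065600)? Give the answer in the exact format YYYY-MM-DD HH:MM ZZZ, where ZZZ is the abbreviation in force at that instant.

2022-01-13 05:35 FGQ

Query: 2022-01-13 09:20 UTC
Rule 2/5 (FGQ, -03:45): 2021-11-01 14:38 UTC ≤ query < 2022-05-10 00:00 UTC
9·60 + 20 - 225 = 335 min
335 = 0·1440 + 335; 335 = 5·60 + 35 → 05:35, same day
→ 2022-01-13 05:35 FGQ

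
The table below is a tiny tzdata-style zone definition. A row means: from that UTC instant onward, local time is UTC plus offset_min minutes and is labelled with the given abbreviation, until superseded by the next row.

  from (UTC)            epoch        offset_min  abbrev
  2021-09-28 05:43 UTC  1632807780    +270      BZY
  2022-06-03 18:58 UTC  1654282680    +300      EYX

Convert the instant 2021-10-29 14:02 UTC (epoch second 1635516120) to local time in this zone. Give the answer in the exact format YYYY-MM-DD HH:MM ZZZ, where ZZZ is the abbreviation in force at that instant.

2021-10-29 18:32 BZY

Query: 2021-10-29 14:02 UTC
Rule 1/2 (BZY, +04:30): 2021-09-28 05:43 UTC ≤ query < 2022-06-03 18:58 UTC
14·60 + 2 + 270 = 1112 min
1112 = 0·1440 + 1112; 1112 = 18·60 + 32 → 18:32, same day
→ 2021-10-29 18:32 BZY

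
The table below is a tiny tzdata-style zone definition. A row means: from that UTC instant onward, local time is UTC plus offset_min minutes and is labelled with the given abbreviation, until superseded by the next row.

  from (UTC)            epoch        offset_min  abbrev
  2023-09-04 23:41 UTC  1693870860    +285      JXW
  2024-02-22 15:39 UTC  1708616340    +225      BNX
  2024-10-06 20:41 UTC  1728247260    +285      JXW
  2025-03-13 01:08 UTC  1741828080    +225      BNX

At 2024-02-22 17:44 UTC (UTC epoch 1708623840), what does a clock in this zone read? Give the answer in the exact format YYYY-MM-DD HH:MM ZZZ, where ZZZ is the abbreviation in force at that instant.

Query: 2024-02-22 17:44 UTC
Rule 2/4 (BNX, +03:45): 2024-02-22 15:39 UTC ≤ query < 2024-10-06 20:41 UTC
17·60 + 44 + 225 = 1289 min
1289 = 0·1440 + 1289; 1289 = 21·60 + 29 → 21:29, same day
→ 2024-02-22 21:29 BNX

2024-02-22 21:29 BNX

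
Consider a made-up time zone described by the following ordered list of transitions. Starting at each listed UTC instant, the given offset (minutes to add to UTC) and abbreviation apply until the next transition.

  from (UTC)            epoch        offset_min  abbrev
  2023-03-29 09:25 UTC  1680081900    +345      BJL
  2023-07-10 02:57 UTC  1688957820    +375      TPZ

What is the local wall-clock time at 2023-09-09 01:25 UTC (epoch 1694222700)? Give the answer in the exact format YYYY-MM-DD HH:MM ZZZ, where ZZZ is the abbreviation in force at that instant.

2023-09-09 07:40 TPZ

Query: 2023-09-09 01:25 UTC
Rule 2/2 (TPZ, +06:15): 2023-07-10 02:57 UTC ≤ query < +∞
1·60 + 25 + 375 = 460 min
460 = 0·1440 + 460; 460 = 7·60 + 40 → 07:40, same day
→ 2023-09-09 07:40 TPZ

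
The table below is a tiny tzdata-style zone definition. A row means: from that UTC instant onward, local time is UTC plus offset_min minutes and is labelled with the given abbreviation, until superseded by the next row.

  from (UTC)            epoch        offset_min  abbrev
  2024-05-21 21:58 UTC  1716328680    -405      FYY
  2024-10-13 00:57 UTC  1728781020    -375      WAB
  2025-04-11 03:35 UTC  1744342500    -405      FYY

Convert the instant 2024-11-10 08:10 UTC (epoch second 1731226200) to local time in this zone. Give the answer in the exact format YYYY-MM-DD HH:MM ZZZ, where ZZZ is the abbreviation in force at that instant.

2024-11-10 01:55 WAB

Query: 2024-11-10 08:10 UTC
Rule 2/3 (WAB, -06:15): 2024-10-13 00:57 UTC ≤ query < 2025-04-11 03:35 UTC
8·60 + 10 - 375 = 115 min
115 = 0·1440 + 115; 115 = 1·60 + 55 → 01:55, same day
→ 2024-11-10 01:55 WAB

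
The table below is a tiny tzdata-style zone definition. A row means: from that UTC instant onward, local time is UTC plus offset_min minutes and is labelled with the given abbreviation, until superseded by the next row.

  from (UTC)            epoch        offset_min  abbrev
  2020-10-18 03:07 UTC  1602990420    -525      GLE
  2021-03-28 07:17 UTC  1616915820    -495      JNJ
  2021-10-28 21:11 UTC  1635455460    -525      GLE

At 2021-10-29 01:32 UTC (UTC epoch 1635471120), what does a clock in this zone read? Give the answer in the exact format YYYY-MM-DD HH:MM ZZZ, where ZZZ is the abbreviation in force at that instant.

2021-10-28 16:47 GLE

Query: 2021-10-29 01:32 UTC
Rule 3/3 (GLE, -08:45): 2021-10-28 21:11 UTC ≤ query < +∞
1·60 + 32 - 525 = -433 min
-433 = -1·1440 + 1007; 1007 = 16·60 + 47 → 16:47, 2021-10-29 - 1 day = 2021-10-28
→ 2021-10-28 16:47 GLE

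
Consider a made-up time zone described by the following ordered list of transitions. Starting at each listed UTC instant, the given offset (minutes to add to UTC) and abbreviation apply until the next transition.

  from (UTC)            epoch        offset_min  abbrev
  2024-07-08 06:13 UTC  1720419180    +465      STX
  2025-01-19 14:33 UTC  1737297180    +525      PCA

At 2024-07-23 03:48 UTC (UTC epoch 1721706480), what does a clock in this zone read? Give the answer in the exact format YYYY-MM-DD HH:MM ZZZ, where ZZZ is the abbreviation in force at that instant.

Query: 2024-07-23 03:48 UTC
Rule 1/2 (STX, +07:45): 2024-07-08 06:13 UTC ≤ query < 2025-01-19 14:33 UTC
3·60 + 48 + 465 = 693 min
693 = 0·1440 + 693; 693 = 11·60 + 33 → 11:33, same day
→ 2024-07-23 11:33 STX

2024-07-23 11:33 STX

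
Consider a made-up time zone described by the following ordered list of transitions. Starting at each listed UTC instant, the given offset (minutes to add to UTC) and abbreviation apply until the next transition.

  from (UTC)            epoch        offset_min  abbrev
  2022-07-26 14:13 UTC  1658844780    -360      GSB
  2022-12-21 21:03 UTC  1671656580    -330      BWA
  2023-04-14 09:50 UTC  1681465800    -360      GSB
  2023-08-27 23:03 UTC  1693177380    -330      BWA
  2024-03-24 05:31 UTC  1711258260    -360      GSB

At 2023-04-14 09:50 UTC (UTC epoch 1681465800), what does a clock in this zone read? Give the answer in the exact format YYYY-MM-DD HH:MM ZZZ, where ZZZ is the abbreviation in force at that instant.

2023-04-14 03:50 GSB

Query: 2023-04-14 09:50 UTC
Rule 3/5 (GSB, -06:00): 2023-04-14 09:50 UTC ≤ query < 2023-08-27 23:03 UTC
9·60 + 50 - 360 = 230 min
230 = 0·1440 + 230; 230 = 3·60 + 50 → 03:50, same day
→ 2023-04-14 03:50 GSB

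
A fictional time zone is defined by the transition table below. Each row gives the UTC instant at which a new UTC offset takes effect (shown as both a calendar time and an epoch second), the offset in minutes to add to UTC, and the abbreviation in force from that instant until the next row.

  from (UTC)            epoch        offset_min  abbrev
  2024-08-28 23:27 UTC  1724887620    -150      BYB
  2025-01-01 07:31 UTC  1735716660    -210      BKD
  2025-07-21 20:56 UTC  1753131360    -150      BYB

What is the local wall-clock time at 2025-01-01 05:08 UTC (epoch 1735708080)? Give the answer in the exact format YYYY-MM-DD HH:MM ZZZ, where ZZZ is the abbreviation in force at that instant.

Query: 2025-01-01 05:08 UTC
Rule 1/3 (BYB, -02:30): 2024-08-28 23:27 UTC ≤ query < 2025-01-01 07:31 UTC
5·60 + 8 - 150 = 158 min
158 = 0·1440 + 158; 158 = 2·60 + 38 → 02:38, same day
→ 2025-01-01 02:38 BYB

2025-01-01 02:38 BYB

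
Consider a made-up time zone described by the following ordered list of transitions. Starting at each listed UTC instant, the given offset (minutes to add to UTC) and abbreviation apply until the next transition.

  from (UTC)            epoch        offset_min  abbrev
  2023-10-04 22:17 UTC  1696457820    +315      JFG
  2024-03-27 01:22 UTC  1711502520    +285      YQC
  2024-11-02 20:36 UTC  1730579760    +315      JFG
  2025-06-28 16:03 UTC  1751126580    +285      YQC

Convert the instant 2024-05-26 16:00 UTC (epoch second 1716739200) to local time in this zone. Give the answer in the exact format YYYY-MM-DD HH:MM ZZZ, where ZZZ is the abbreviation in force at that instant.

Query: 2024-05-26 16:00 UTC
Rule 2/4 (YQC, +04:45): 2024-03-27 01:22 UTC ≤ query < 2024-11-02 20:36 UTC
16·60 + 0 + 285 = 1245 min
1245 = 0·1440 + 1245; 1245 = 20·60 + 45 → 20:45, same day
→ 2024-05-26 20:45 YQC

2024-05-26 20:45 YQC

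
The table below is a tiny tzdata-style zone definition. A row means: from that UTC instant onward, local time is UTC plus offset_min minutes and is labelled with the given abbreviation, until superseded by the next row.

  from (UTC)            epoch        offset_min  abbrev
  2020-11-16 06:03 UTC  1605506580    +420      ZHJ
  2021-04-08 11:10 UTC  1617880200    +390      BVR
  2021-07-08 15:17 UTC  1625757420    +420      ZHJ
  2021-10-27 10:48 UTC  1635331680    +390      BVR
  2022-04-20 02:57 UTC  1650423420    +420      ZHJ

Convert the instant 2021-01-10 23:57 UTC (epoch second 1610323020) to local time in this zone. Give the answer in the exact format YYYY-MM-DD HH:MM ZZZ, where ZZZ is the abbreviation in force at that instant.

2021-01-11 06:57 ZHJ

Query: 2021-01-10 23:57 UTC
Rule 1/5 (ZHJ, +07:00): 2020-11-16 06:03 UTC ≤ query < 2021-04-08 11:10 UTC
23·60 + 57 + 420 = 1857 min
1857 = 1·1440 + 417; 417 = 6·60 + 57 → 06:57, 2021-01-10 + 1 day = 2021-01-11
→ 2021-01-11 06:57 ZHJ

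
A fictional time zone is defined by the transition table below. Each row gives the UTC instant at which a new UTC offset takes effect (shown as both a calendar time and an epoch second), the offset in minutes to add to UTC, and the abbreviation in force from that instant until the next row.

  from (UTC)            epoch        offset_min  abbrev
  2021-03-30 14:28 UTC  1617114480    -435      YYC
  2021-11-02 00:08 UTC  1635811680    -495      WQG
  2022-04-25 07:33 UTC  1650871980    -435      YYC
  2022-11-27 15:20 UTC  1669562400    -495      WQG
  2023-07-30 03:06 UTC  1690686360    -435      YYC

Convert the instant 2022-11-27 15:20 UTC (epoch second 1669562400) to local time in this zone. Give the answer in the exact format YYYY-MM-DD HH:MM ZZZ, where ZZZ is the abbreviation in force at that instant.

Query: 2022-11-27 15:20 UTC
Rule 4/5 (WQG, -08:15): 2022-11-27 15:20 UTC ≤ query < 2023-07-30 03:06 UTC
15·60 + 20 - 495 = 425 min
425 = 0·1440 + 425; 425 = 7·60 + 5 → 07:05, same day
→ 2022-11-27 07:05 WQG

2022-11-27 07:05 WQG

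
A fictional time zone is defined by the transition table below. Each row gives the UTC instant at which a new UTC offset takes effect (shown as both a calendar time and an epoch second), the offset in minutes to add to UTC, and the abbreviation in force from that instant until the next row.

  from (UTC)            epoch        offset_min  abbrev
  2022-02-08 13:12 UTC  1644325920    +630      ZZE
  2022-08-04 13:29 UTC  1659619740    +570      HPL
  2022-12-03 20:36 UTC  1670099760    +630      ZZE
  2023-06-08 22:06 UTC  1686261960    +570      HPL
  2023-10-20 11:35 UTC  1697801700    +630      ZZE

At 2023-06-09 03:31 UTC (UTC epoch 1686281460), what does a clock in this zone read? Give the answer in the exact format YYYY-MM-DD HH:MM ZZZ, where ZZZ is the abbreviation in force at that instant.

Query: 2023-06-09 03:31 UTC
Rule 4/5 (HPL, +09:30): 2023-06-08 22:06 UTC ≤ query < 2023-10-20 11:35 UTC
3·60 + 31 + 570 = 781 min
781 = 0·1440 + 781; 781 = 13·60 + 1 → 13:01, same day
→ 2023-06-09 13:01 HPL

2023-06-09 13:01 HPL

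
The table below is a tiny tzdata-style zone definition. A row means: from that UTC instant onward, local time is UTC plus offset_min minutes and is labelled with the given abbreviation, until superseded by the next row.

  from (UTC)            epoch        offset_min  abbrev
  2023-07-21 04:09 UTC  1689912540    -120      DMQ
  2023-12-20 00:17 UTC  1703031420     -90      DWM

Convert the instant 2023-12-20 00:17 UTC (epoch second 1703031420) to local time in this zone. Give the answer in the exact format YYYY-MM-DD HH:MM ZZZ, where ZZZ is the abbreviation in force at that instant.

2023-12-19 22:47 DWM

Query: 2023-12-20 00:17 UTC
Rule 2/2 (DWM, -01:30): 2023-12-20 00:17 UTC ≤ query < +∞
0·60 + 17 - 90 = -73 min
-73 = -1·1440 + 1367; 1367 = 22·60 + 47 → 22:47, 2023-12-20 - 1 day = 2023-12-19
→ 2023-12-19 22:47 DWM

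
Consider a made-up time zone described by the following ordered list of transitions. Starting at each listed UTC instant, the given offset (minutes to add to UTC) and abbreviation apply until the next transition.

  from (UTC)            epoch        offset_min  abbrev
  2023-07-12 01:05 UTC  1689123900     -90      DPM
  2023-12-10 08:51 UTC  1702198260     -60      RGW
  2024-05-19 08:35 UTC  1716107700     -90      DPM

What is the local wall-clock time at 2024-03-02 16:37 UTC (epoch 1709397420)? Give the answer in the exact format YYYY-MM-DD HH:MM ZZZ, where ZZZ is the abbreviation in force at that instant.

Query: 2024-03-02 16:37 UTC
Rule 2/3 (RGW, -01:00): 2023-12-10 08:51 UTC ≤ query < 2024-05-19 08:35 UTC
16·60 + 37 - 60 = 937 min
937 = 0·1440 + 937; 937 = 15·60 + 37 → 15:37, same day
→ 2024-03-02 15:37 RGW

2024-03-02 15:37 RGW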